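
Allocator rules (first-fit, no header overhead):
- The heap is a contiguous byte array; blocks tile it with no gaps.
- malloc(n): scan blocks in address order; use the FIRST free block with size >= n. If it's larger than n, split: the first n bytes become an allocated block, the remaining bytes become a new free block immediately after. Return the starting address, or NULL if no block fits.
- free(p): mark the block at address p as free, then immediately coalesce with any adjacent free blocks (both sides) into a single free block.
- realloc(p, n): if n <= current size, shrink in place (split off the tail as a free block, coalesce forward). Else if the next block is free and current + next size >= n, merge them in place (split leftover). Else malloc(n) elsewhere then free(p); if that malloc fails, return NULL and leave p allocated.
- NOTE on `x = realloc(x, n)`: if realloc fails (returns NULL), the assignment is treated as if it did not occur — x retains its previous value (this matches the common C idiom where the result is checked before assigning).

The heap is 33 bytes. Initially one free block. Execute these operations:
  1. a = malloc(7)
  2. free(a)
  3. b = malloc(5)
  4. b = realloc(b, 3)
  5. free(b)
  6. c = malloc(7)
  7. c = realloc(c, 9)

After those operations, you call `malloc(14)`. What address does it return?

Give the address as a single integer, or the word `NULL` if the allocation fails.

Op 1: a = malloc(7) -> a = 0; heap: [0-6 ALLOC][7-32 FREE]
Op 2: free(a) -> (freed a); heap: [0-32 FREE]
Op 3: b = malloc(5) -> b = 0; heap: [0-4 ALLOC][5-32 FREE]
Op 4: b = realloc(b, 3) -> b = 0; heap: [0-2 ALLOC][3-32 FREE]
Op 5: free(b) -> (freed b); heap: [0-32 FREE]
Op 6: c = malloc(7) -> c = 0; heap: [0-6 ALLOC][7-32 FREE]
Op 7: c = realloc(c, 9) -> c = 0; heap: [0-8 ALLOC][9-32 FREE]
malloc(14): first-fit scan over [0-8 ALLOC][9-32 FREE] -> 9

Answer: 9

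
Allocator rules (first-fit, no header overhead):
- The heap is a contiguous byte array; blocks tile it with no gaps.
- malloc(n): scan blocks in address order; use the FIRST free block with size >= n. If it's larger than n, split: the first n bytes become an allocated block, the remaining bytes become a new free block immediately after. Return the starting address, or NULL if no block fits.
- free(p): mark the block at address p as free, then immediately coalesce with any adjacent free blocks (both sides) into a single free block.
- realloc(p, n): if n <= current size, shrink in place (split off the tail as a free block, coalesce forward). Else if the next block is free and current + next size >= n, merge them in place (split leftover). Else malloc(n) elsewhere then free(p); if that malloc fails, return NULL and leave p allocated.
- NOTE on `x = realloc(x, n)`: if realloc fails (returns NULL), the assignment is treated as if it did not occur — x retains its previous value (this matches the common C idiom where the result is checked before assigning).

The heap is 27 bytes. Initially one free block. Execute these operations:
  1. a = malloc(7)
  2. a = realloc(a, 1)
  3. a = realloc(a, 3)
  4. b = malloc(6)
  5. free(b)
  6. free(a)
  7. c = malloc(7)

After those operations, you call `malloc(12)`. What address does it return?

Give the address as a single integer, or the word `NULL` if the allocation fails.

Answer: 7

Derivation:
Op 1: a = malloc(7) -> a = 0; heap: [0-6 ALLOC][7-26 FREE]
Op 2: a = realloc(a, 1) -> a = 0; heap: [0-0 ALLOC][1-26 FREE]
Op 3: a = realloc(a, 3) -> a = 0; heap: [0-2 ALLOC][3-26 FREE]
Op 4: b = malloc(6) -> b = 3; heap: [0-2 ALLOC][3-8 ALLOC][9-26 FREE]
Op 5: free(b) -> (freed b); heap: [0-2 ALLOC][3-26 FREE]
Op 6: free(a) -> (freed a); heap: [0-26 FREE]
Op 7: c = malloc(7) -> c = 0; heap: [0-6 ALLOC][7-26 FREE]
malloc(12): first-fit scan over [0-6 ALLOC][7-26 FREE] -> 7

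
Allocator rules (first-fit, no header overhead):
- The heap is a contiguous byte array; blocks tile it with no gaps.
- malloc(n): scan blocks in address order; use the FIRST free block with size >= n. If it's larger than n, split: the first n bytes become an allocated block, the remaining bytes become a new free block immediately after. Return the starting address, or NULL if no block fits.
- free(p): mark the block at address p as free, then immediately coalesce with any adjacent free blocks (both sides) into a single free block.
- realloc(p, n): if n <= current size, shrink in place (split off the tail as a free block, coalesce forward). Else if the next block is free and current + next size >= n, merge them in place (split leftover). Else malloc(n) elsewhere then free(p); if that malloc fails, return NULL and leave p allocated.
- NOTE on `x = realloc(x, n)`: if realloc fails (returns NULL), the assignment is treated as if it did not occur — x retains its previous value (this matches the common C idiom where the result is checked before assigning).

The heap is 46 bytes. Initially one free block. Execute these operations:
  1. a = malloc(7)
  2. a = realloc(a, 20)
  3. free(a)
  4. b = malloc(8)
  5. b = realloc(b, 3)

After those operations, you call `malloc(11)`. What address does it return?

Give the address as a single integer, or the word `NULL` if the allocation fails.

Answer: 3

Derivation:
Op 1: a = malloc(7) -> a = 0; heap: [0-6 ALLOC][7-45 FREE]
Op 2: a = realloc(a, 20) -> a = 0; heap: [0-19 ALLOC][20-45 FREE]
Op 3: free(a) -> (freed a); heap: [0-45 FREE]
Op 4: b = malloc(8) -> b = 0; heap: [0-7 ALLOC][8-45 FREE]
Op 5: b = realloc(b, 3) -> b = 0; heap: [0-2 ALLOC][3-45 FREE]
malloc(11): first-fit scan over [0-2 ALLOC][3-45 FREE] -> 3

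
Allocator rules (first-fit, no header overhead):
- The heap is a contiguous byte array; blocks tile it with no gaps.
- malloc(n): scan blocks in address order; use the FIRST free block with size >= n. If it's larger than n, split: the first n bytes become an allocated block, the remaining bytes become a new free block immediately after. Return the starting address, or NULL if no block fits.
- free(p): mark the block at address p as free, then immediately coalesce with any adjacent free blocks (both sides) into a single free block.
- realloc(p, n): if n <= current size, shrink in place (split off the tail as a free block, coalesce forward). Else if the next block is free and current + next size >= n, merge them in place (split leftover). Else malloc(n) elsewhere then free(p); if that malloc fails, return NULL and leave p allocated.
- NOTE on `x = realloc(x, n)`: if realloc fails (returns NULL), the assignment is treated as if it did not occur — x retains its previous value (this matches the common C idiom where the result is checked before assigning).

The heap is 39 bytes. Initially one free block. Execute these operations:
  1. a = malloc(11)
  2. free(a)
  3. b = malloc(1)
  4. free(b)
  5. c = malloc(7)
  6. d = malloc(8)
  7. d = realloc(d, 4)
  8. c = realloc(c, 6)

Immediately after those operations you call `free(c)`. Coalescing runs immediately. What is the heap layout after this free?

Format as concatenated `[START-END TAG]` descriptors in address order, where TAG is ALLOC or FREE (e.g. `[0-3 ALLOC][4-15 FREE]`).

Answer: [0-6 FREE][7-10 ALLOC][11-38 FREE]

Derivation:
Op 1: a = malloc(11) -> a = 0; heap: [0-10 ALLOC][11-38 FREE]
Op 2: free(a) -> (freed a); heap: [0-38 FREE]
Op 3: b = malloc(1) -> b = 0; heap: [0-0 ALLOC][1-38 FREE]
Op 4: free(b) -> (freed b); heap: [0-38 FREE]
Op 5: c = malloc(7) -> c = 0; heap: [0-6 ALLOC][7-38 FREE]
Op 6: d = malloc(8) -> d = 7; heap: [0-6 ALLOC][7-14 ALLOC][15-38 FREE]
Op 7: d = realloc(d, 4) -> d = 7; heap: [0-6 ALLOC][7-10 ALLOC][11-38 FREE]
Op 8: c = realloc(c, 6) -> c = 0; heap: [0-5 ALLOC][6-6 FREE][7-10 ALLOC][11-38 FREE]
free(c): c = 0 -> block [0-5 ALLOC]; mark free, coalesce with adjacent free neighbors -> [0-6 FREE][7-10 ALLOC][11-38 FREE]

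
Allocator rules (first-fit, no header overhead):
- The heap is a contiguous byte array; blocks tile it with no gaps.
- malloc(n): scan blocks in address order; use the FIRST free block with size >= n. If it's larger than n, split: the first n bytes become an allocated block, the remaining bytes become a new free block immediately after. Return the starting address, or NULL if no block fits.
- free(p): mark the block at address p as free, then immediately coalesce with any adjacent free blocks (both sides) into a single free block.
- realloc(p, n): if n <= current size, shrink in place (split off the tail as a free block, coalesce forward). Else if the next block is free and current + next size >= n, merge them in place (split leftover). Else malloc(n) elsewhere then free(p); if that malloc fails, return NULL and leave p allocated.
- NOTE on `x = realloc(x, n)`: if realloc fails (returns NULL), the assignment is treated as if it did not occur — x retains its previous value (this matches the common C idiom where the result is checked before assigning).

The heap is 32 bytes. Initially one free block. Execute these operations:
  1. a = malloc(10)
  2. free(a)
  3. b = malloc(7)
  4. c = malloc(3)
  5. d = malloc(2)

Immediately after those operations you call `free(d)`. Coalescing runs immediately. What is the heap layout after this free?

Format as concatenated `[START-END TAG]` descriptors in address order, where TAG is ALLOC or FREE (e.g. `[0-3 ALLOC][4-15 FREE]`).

Answer: [0-6 ALLOC][7-9 ALLOC][10-31 FREE]

Derivation:
Op 1: a = malloc(10) -> a = 0; heap: [0-9 ALLOC][10-31 FREE]
Op 2: free(a) -> (freed a); heap: [0-31 FREE]
Op 3: b = malloc(7) -> b = 0; heap: [0-6 ALLOC][7-31 FREE]
Op 4: c = malloc(3) -> c = 7; heap: [0-6 ALLOC][7-9 ALLOC][10-31 FREE]
Op 5: d = malloc(2) -> d = 10; heap: [0-6 ALLOC][7-9 ALLOC][10-11 ALLOC][12-31 FREE]
free(d): d = 10 -> block [10-11 ALLOC]; mark free, coalesce with adjacent free neighbors -> [0-6 ALLOC][7-9 ALLOC][10-31 FREE]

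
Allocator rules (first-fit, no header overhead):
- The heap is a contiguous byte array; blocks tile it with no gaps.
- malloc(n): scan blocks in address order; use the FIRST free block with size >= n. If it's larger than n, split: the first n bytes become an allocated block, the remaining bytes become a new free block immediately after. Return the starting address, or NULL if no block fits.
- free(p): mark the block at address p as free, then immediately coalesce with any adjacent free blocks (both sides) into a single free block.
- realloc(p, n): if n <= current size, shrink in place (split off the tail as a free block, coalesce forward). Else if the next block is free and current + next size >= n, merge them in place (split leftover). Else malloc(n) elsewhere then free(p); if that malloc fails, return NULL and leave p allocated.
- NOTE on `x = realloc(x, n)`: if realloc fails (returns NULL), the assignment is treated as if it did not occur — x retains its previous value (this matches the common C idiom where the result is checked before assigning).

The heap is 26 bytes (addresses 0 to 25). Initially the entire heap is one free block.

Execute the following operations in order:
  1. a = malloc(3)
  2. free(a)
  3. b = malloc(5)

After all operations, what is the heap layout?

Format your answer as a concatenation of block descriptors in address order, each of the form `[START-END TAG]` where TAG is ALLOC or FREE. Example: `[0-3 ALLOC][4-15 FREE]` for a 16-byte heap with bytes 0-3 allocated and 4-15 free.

Answer: [0-4 ALLOC][5-25 FREE]

Derivation:
Op 1: a = malloc(3) -> a = 0; heap: [0-2 ALLOC][3-25 FREE]
Op 2: free(a) -> (freed a); heap: [0-25 FREE]
Op 3: b = malloc(5) -> b = 0; heap: [0-4 ALLOC][5-25 FREE]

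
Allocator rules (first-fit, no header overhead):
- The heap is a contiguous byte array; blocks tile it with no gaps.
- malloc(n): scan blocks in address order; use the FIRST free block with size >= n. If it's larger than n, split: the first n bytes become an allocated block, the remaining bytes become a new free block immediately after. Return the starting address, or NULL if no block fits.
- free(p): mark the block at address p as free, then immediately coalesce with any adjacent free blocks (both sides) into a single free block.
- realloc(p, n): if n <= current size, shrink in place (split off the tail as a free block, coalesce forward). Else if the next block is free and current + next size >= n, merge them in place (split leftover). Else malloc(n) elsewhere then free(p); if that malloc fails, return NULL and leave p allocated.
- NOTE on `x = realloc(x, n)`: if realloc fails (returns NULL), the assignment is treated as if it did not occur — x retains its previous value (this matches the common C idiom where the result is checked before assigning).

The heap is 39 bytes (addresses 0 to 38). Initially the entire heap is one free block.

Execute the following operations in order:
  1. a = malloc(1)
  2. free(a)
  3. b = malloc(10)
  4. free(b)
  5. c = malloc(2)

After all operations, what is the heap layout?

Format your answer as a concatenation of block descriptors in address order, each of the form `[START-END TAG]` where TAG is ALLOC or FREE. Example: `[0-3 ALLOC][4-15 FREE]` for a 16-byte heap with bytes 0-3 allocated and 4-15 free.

Op 1: a = malloc(1) -> a = 0; heap: [0-0 ALLOC][1-38 FREE]
Op 2: free(a) -> (freed a); heap: [0-38 FREE]
Op 3: b = malloc(10) -> b = 0; heap: [0-9 ALLOC][10-38 FREE]
Op 4: free(b) -> (freed b); heap: [0-38 FREE]
Op 5: c = malloc(2) -> c = 0; heap: [0-1 ALLOC][2-38 FREE]

Answer: [0-1 ALLOC][2-38 FREE]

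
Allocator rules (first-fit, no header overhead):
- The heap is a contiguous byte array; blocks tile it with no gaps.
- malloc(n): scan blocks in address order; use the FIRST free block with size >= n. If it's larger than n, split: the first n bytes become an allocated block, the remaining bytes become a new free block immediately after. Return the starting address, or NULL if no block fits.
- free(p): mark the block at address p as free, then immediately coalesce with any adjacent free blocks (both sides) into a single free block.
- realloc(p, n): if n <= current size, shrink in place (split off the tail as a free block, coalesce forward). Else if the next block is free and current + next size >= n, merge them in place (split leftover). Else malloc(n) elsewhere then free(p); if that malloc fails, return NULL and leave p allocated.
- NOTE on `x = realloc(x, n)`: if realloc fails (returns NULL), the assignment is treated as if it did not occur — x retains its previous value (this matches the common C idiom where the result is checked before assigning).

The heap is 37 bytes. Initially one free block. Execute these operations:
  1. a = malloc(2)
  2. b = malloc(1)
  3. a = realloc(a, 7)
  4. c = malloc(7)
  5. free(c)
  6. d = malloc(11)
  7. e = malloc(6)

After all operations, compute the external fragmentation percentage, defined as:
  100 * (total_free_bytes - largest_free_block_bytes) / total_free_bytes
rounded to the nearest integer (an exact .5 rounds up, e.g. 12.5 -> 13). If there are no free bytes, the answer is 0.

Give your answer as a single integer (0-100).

Op 1: a = malloc(2) -> a = 0; heap: [0-1 ALLOC][2-36 FREE]
Op 2: b = malloc(1) -> b = 2; heap: [0-1 ALLOC][2-2 ALLOC][3-36 FREE]
Op 3: a = realloc(a, 7) -> a = 3; heap: [0-1 FREE][2-2 ALLOC][3-9 ALLOC][10-36 FREE]
Op 4: c = malloc(7) -> c = 10; heap: [0-1 FREE][2-2 ALLOC][3-9 ALLOC][10-16 ALLOC][17-36 FREE]
Op 5: free(c) -> (freed c); heap: [0-1 FREE][2-2 ALLOC][3-9 ALLOC][10-36 FREE]
Op 6: d = malloc(11) -> d = 10; heap: [0-1 FREE][2-2 ALLOC][3-9 ALLOC][10-20 ALLOC][21-36 FREE]
Op 7: e = malloc(6) -> e = 21; heap: [0-1 FREE][2-2 ALLOC][3-9 ALLOC][10-20 ALLOC][21-26 ALLOC][27-36 FREE]
Free blocks: [2 10] total_free=12 largest=10 -> 100*(12-10)/12 = 200/12 ≈ 16.667 -> rounds to 17

Answer: 17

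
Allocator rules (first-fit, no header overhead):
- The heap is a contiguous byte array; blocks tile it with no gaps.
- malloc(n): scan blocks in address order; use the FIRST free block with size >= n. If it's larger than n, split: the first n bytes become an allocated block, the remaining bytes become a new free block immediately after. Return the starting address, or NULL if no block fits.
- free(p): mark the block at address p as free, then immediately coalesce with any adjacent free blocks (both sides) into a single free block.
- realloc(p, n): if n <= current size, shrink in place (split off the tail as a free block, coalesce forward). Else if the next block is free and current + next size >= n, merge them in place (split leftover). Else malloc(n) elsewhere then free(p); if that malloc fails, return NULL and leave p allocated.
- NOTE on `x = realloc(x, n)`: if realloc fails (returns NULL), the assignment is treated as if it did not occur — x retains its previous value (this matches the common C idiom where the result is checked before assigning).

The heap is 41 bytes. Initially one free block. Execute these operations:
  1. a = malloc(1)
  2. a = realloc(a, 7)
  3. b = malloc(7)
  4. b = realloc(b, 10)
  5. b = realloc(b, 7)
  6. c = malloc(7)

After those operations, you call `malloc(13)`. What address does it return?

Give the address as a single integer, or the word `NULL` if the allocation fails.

Op 1: a = malloc(1) -> a = 0; heap: [0-0 ALLOC][1-40 FREE]
Op 2: a = realloc(a, 7) -> a = 0; heap: [0-6 ALLOC][7-40 FREE]
Op 3: b = malloc(7) -> b = 7; heap: [0-6 ALLOC][7-13 ALLOC][14-40 FREE]
Op 4: b = realloc(b, 10) -> b = 7; heap: [0-6 ALLOC][7-16 ALLOC][17-40 FREE]
Op 5: b = realloc(b, 7) -> b = 7; heap: [0-6 ALLOC][7-13 ALLOC][14-40 FREE]
Op 6: c = malloc(7) -> c = 14; heap: [0-6 ALLOC][7-13 ALLOC][14-20 ALLOC][21-40 FREE]
malloc(13): first-fit scan over [0-6 ALLOC][7-13 ALLOC][14-20 ALLOC][21-40 FREE] -> 21

Answer: 21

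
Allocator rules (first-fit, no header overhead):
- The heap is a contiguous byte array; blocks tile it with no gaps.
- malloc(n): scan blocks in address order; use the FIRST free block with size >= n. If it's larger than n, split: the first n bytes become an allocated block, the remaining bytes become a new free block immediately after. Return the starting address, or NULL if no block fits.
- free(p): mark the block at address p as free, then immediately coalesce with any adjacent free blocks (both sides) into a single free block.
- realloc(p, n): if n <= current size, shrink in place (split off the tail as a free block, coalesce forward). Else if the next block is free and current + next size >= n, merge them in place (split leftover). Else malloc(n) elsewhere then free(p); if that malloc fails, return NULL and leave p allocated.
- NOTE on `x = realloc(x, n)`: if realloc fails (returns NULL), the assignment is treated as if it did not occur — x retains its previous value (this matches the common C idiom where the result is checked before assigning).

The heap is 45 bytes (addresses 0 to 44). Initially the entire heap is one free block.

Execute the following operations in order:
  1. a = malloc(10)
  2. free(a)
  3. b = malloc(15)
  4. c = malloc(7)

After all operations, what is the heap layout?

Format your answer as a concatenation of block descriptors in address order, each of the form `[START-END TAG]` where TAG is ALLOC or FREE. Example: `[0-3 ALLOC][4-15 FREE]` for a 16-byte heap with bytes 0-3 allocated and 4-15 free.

Op 1: a = malloc(10) -> a = 0; heap: [0-9 ALLOC][10-44 FREE]
Op 2: free(a) -> (freed a); heap: [0-44 FREE]
Op 3: b = malloc(15) -> b = 0; heap: [0-14 ALLOC][15-44 FREE]
Op 4: c = malloc(7) -> c = 15; heap: [0-14 ALLOC][15-21 ALLOC][22-44 FREE]

Answer: [0-14 ALLOC][15-21 ALLOC][22-44 FREE]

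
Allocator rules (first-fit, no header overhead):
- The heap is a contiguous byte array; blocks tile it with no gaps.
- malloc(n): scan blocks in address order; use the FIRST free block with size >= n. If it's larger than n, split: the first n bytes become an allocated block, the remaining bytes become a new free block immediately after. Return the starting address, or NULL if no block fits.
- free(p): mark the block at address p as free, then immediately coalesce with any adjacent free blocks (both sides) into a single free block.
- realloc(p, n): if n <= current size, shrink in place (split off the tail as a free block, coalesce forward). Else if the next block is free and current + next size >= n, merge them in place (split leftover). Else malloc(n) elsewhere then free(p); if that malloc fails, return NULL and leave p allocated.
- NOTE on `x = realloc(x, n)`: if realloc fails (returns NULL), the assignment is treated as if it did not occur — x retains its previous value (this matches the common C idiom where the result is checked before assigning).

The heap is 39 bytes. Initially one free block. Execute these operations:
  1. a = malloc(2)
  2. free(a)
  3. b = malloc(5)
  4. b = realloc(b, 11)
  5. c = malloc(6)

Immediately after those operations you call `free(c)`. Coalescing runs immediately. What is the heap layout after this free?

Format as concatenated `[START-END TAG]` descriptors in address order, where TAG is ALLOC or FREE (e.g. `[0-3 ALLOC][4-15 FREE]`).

Op 1: a = malloc(2) -> a = 0; heap: [0-1 ALLOC][2-38 FREE]
Op 2: free(a) -> (freed a); heap: [0-38 FREE]
Op 3: b = malloc(5) -> b = 0; heap: [0-4 ALLOC][5-38 FREE]
Op 4: b = realloc(b, 11) -> b = 0; heap: [0-10 ALLOC][11-38 FREE]
Op 5: c = malloc(6) -> c = 11; heap: [0-10 ALLOC][11-16 ALLOC][17-38 FREE]
free(c): c = 11 -> block [11-16 ALLOC]; mark free, coalesce with adjacent free neighbors -> [0-10 ALLOC][11-38 FREE]

Answer: [0-10 ALLOC][11-38 FREE]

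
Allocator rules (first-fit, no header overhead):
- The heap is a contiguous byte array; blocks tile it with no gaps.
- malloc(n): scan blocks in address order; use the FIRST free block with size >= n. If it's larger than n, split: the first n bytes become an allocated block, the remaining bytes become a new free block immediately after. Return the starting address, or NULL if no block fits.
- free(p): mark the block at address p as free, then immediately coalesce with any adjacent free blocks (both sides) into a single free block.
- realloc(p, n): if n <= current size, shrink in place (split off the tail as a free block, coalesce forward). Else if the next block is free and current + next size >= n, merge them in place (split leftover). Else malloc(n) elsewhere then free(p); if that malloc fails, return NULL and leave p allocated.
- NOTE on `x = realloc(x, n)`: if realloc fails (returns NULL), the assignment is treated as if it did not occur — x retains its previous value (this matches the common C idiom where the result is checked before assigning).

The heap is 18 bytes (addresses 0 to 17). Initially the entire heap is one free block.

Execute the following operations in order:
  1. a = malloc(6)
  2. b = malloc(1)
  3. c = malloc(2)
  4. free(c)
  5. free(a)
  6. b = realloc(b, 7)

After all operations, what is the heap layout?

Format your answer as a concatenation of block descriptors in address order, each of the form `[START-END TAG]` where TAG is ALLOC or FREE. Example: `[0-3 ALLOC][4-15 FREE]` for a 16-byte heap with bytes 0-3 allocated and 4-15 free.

Answer: [0-5 FREE][6-12 ALLOC][13-17 FREE]

Derivation:
Op 1: a = malloc(6) -> a = 0; heap: [0-5 ALLOC][6-17 FREE]
Op 2: b = malloc(1) -> b = 6; heap: [0-5 ALLOC][6-6 ALLOC][7-17 FREE]
Op 3: c = malloc(2) -> c = 7; heap: [0-5 ALLOC][6-6 ALLOC][7-8 ALLOC][9-17 FREE]
Op 4: free(c) -> (freed c); heap: [0-5 ALLOC][6-6 ALLOC][7-17 FREE]
Op 5: free(a) -> (freed a); heap: [0-5 FREE][6-6 ALLOC][7-17 FREE]
Op 6: b = realloc(b, 7) -> b = 6; heap: [0-5 FREE][6-12 ALLOC][13-17 FREE]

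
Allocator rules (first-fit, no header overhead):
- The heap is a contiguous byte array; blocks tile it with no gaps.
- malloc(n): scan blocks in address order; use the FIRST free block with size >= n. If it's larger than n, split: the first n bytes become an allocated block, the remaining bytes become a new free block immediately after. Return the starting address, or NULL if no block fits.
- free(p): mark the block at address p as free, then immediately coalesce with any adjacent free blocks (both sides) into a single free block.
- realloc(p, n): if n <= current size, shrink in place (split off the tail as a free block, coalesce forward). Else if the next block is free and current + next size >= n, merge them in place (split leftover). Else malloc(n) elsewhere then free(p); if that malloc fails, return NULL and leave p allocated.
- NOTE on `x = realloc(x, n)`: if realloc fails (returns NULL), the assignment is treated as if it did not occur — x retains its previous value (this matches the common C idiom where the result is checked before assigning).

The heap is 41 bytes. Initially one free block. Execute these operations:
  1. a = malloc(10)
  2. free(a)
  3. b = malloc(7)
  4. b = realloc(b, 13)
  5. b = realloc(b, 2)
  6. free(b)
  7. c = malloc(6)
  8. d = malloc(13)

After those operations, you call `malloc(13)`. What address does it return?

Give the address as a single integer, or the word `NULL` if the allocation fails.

Op 1: a = malloc(10) -> a = 0; heap: [0-9 ALLOC][10-40 FREE]
Op 2: free(a) -> (freed a); heap: [0-40 FREE]
Op 3: b = malloc(7) -> b = 0; heap: [0-6 ALLOC][7-40 FREE]
Op 4: b = realloc(b, 13) -> b = 0; heap: [0-12 ALLOC][13-40 FREE]
Op 5: b = realloc(b, 2) -> b = 0; heap: [0-1 ALLOC][2-40 FREE]
Op 6: free(b) -> (freed b); heap: [0-40 FREE]
Op 7: c = malloc(6) -> c = 0; heap: [0-5 ALLOC][6-40 FREE]
Op 8: d = malloc(13) -> d = 6; heap: [0-5 ALLOC][6-18 ALLOC][19-40 FREE]
malloc(13): first-fit scan over [0-5 ALLOC][6-18 ALLOC][19-40 FREE] -> 19

Answer: 19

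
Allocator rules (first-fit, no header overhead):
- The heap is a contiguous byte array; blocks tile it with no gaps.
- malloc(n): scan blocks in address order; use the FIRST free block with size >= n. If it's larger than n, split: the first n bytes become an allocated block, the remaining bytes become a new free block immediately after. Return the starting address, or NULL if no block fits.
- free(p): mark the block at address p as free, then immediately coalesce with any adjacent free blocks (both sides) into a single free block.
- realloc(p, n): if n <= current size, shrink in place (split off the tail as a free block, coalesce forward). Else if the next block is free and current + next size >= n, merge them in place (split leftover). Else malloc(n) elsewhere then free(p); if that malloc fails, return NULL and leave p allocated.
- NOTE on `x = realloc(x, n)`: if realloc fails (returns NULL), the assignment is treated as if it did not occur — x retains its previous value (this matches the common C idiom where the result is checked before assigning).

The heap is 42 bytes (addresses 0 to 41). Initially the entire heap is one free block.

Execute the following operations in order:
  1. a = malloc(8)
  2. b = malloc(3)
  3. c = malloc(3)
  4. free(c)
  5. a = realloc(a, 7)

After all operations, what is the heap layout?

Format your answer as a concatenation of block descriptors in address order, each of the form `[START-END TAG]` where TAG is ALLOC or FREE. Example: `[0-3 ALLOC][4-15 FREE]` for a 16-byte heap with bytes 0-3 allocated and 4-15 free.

Op 1: a = malloc(8) -> a = 0; heap: [0-7 ALLOC][8-41 FREE]
Op 2: b = malloc(3) -> b = 8; heap: [0-7 ALLOC][8-10 ALLOC][11-41 FREE]
Op 3: c = malloc(3) -> c = 11; heap: [0-7 ALLOC][8-10 ALLOC][11-13 ALLOC][14-41 FREE]
Op 4: free(c) -> (freed c); heap: [0-7 ALLOC][8-10 ALLOC][11-41 FREE]
Op 5: a = realloc(a, 7) -> a = 0; heap: [0-6 ALLOC][7-7 FREE][8-10 ALLOC][11-41 FREE]

Answer: [0-6 ALLOC][7-7 FREE][8-10 ALLOC][11-41 FREE]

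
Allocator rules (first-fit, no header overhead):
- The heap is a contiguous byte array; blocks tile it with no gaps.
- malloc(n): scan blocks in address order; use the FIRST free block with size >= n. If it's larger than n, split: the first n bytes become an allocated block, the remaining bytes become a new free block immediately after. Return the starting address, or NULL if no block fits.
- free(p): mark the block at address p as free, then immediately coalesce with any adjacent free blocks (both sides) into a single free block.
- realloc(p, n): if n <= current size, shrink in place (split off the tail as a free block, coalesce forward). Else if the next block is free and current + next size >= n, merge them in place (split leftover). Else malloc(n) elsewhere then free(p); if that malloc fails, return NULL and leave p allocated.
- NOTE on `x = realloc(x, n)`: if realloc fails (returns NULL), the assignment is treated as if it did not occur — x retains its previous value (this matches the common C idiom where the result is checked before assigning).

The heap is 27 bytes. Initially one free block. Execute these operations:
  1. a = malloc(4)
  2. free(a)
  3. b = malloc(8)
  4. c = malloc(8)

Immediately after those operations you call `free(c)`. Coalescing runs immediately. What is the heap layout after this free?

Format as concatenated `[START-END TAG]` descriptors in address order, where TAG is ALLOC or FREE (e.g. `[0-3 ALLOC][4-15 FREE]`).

Answer: [0-7 ALLOC][8-26 FREE]

Derivation:
Op 1: a = malloc(4) -> a = 0; heap: [0-3 ALLOC][4-26 FREE]
Op 2: free(a) -> (freed a); heap: [0-26 FREE]
Op 3: b = malloc(8) -> b = 0; heap: [0-7 ALLOC][8-26 FREE]
Op 4: c = malloc(8) -> c = 8; heap: [0-7 ALLOC][8-15 ALLOC][16-26 FREE]
free(c): c = 8 -> block [8-15 ALLOC]; mark free, coalesce with adjacent free neighbors -> [0-7 ALLOC][8-26 FREE]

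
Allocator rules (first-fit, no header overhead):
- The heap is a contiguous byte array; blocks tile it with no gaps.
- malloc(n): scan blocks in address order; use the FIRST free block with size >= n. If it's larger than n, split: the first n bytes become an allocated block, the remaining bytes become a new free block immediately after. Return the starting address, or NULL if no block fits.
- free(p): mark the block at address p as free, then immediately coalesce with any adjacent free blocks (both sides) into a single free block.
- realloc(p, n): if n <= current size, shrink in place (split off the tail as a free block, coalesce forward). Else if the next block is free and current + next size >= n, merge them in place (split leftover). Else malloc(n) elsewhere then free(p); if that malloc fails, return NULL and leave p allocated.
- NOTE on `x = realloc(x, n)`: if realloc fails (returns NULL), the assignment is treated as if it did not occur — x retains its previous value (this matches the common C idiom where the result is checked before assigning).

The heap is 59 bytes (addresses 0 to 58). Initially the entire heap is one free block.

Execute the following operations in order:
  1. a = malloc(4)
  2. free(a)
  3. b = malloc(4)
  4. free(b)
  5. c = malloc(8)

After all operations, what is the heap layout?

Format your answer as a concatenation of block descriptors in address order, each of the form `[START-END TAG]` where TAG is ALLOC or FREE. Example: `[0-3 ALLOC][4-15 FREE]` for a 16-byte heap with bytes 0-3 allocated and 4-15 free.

Op 1: a = malloc(4) -> a = 0; heap: [0-3 ALLOC][4-58 FREE]
Op 2: free(a) -> (freed a); heap: [0-58 FREE]
Op 3: b = malloc(4) -> b = 0; heap: [0-3 ALLOC][4-58 FREE]
Op 4: free(b) -> (freed b); heap: [0-58 FREE]
Op 5: c = malloc(8) -> c = 0; heap: [0-7 ALLOC][8-58 FREE]

Answer: [0-7 ALLOC][8-58 FREE]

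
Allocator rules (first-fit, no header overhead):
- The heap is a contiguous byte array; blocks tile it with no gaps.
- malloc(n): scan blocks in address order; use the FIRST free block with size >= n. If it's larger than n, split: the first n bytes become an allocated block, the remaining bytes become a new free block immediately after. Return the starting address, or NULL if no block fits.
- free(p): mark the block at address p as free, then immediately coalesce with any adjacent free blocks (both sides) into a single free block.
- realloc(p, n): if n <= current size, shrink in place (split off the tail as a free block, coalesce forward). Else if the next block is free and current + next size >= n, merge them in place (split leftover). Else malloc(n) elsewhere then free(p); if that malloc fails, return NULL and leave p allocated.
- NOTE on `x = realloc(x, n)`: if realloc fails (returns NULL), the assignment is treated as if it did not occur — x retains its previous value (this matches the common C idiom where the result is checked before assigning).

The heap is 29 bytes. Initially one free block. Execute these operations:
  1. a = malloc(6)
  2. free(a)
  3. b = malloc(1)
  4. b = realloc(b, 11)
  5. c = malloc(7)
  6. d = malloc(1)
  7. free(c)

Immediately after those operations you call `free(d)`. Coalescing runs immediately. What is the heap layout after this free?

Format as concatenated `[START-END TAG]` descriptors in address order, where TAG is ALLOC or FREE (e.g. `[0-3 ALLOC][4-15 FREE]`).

Op 1: a = malloc(6) -> a = 0; heap: [0-5 ALLOC][6-28 FREE]
Op 2: free(a) -> (freed a); heap: [0-28 FREE]
Op 3: b = malloc(1) -> b = 0; heap: [0-0 ALLOC][1-28 FREE]
Op 4: b = realloc(b, 11) -> b = 0; heap: [0-10 ALLOC][11-28 FREE]
Op 5: c = malloc(7) -> c = 11; heap: [0-10 ALLOC][11-17 ALLOC][18-28 FREE]
Op 6: d = malloc(1) -> d = 18; heap: [0-10 ALLOC][11-17 ALLOC][18-18 ALLOC][19-28 FREE]
Op 7: free(c) -> (freed c); heap: [0-10 ALLOC][11-17 FREE][18-18 ALLOC][19-28 FREE]
free(d): d = 18 -> block [18-18 ALLOC]; mark free, coalesce with adjacent free neighbors -> [0-10 ALLOC][11-28 FREE]

Answer: [0-10 ALLOC][11-28 FREE]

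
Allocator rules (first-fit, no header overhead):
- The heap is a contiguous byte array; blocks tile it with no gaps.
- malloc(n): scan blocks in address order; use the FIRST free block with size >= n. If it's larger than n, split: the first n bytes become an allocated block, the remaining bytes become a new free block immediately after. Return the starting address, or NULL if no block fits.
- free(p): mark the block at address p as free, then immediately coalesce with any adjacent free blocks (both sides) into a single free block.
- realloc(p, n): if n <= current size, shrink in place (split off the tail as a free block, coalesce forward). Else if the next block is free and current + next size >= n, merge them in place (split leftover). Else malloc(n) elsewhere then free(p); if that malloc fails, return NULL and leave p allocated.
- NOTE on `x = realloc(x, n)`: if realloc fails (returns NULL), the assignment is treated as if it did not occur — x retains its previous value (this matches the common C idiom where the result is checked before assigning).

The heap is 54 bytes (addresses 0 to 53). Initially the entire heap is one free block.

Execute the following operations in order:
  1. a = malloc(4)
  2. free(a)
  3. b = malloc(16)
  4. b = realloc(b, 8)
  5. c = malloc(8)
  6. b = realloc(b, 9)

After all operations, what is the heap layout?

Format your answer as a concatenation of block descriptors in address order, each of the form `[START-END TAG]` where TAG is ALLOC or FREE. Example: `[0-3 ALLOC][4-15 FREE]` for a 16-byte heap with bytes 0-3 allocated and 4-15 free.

Answer: [0-7 FREE][8-15 ALLOC][16-24 ALLOC][25-53 FREE]

Derivation:
Op 1: a = malloc(4) -> a = 0; heap: [0-3 ALLOC][4-53 FREE]
Op 2: free(a) -> (freed a); heap: [0-53 FREE]
Op 3: b = malloc(16) -> b = 0; heap: [0-15 ALLOC][16-53 FREE]
Op 4: b = realloc(b, 8) -> b = 0; heap: [0-7 ALLOC][8-53 FREE]
Op 5: c = malloc(8) -> c = 8; heap: [0-7 ALLOC][8-15 ALLOC][16-53 FREE]
Op 6: b = realloc(b, 9) -> b = 16; heap: [0-7 FREE][8-15 ALLOC][16-24 ALLOC][25-53 FREE]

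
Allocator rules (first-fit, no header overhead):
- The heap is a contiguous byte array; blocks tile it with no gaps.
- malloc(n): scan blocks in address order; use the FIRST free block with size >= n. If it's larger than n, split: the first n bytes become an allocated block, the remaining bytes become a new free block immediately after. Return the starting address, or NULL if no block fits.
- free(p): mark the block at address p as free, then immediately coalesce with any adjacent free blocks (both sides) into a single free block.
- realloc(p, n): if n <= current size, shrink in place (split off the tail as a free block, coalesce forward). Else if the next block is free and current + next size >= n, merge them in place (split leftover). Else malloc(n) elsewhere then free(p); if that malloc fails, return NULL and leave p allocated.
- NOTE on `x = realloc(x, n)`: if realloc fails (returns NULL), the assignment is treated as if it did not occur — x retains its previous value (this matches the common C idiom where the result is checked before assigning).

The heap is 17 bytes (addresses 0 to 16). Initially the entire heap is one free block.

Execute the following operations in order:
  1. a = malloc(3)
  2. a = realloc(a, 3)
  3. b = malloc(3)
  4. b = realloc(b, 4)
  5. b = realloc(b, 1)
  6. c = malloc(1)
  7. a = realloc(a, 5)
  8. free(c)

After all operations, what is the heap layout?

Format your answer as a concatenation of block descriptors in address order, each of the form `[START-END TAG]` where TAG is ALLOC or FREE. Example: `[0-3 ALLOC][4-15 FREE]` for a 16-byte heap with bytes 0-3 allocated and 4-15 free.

Op 1: a = malloc(3) -> a = 0; heap: [0-2 ALLOC][3-16 FREE]
Op 2: a = realloc(a, 3) -> a = 0; heap: [0-2 ALLOC][3-16 FREE]
Op 3: b = malloc(3) -> b = 3; heap: [0-2 ALLOC][3-5 ALLOC][6-16 FREE]
Op 4: b = realloc(b, 4) -> b = 3; heap: [0-2 ALLOC][3-6 ALLOC][7-16 FREE]
Op 5: b = realloc(b, 1) -> b = 3; heap: [0-2 ALLOC][3-3 ALLOC][4-16 FREE]
Op 6: c = malloc(1) -> c = 4; heap: [0-2 ALLOC][3-3 ALLOC][4-4 ALLOC][5-16 FREE]
Op 7: a = realloc(a, 5) -> a = 5; heap: [0-2 FREE][3-3 ALLOC][4-4 ALLOC][5-9 ALLOC][10-16 FREE]
Op 8: free(c) -> (freed c); heap: [0-2 FREE][3-3 ALLOC][4-4 FREE][5-9 ALLOC][10-16 FREE]

Answer: [0-2 FREE][3-3 ALLOC][4-4 FREE][5-9 ALLOC][10-16 FREE]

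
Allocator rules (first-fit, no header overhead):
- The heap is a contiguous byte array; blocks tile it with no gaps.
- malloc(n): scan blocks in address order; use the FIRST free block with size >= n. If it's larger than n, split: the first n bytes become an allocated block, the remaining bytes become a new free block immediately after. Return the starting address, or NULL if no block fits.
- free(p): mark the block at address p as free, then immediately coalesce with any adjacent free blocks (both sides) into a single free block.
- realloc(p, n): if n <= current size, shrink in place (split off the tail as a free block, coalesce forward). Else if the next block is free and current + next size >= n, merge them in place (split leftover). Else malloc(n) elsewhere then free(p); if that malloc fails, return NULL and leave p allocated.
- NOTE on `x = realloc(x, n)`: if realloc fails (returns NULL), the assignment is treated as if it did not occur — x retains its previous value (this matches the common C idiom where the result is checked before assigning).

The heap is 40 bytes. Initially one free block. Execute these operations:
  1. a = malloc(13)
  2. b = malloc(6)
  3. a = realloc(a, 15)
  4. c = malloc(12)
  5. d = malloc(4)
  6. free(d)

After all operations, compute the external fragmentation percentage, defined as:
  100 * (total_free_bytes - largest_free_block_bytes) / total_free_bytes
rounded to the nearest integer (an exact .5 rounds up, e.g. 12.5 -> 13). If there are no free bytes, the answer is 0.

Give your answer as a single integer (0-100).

Op 1: a = malloc(13) -> a = 0; heap: [0-12 ALLOC][13-39 FREE]
Op 2: b = malloc(6) -> b = 13; heap: [0-12 ALLOC][13-18 ALLOC][19-39 FREE]
Op 3: a = realloc(a, 15) -> a = 19; heap: [0-12 FREE][13-18 ALLOC][19-33 ALLOC][34-39 FREE]
Op 4: c = malloc(12) -> c = 0; heap: [0-11 ALLOC][12-12 FREE][13-18 ALLOC][19-33 ALLOC][34-39 FREE]
Op 5: d = malloc(4) -> d = 34; heap: [0-11 ALLOC][12-12 FREE][13-18 ALLOC][19-33 ALLOC][34-37 ALLOC][38-39 FREE]
Op 6: free(d) -> (freed d); heap: [0-11 ALLOC][12-12 FREE][13-18 ALLOC][19-33 ALLOC][34-39 FREE]
Free blocks: [1 6] total_free=7 largest=6 -> 100*(7-6)/7 = 100/7 ≈ 14.286 -> rounds to 14

Answer: 14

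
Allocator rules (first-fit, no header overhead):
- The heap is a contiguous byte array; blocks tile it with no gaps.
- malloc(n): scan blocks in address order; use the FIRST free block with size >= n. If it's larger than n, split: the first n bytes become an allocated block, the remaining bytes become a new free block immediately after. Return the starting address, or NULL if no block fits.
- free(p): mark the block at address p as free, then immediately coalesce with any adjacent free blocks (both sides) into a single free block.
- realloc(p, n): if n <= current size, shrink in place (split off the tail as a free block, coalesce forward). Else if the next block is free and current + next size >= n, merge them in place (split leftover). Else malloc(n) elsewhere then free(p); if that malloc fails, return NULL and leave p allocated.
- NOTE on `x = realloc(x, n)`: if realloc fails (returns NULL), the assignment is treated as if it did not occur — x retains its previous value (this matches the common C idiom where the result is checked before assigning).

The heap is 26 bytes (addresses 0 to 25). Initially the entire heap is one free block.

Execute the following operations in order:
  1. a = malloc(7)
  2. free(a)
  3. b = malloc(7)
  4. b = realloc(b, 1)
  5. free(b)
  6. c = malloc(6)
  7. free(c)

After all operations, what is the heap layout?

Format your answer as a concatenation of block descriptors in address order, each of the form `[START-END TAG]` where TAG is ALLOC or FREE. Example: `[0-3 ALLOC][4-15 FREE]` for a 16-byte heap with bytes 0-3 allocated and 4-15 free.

Answer: [0-25 FREE]

Derivation:
Op 1: a = malloc(7) -> a = 0; heap: [0-6 ALLOC][7-25 FREE]
Op 2: free(a) -> (freed a); heap: [0-25 FREE]
Op 3: b = malloc(7) -> b = 0; heap: [0-6 ALLOC][7-25 FREE]
Op 4: b = realloc(b, 1) -> b = 0; heap: [0-0 ALLOC][1-25 FREE]
Op 5: free(b) -> (freed b); heap: [0-25 FREE]
Op 6: c = malloc(6) -> c = 0; heap: [0-5 ALLOC][6-25 FREE]
Op 7: free(c) -> (freed c); heap: [0-25 FREE]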